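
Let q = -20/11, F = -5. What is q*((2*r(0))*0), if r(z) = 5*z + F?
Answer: 0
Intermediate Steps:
r(z) = -5 + 5*z (r(z) = 5*z - 5 = -5 + 5*z)
q = -20/11 (q = -20*1/11 = -20/11 ≈ -1.8182)
q*((2*r(0))*0) = -20*2*(-5 + 5*0)*0/11 = -20*2*(-5 + 0)*0/11 = -20*2*(-5)*0/11 = -(-200)*0/11 = -20/11*0 = 0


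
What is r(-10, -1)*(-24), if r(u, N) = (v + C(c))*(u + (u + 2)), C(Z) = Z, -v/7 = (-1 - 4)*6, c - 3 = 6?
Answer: 94608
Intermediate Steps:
c = 9 (c = 3 + 6 = 9)
v = 210 (v = -7*(-1 - 4)*6 = -(-35)*6 = -7*(-30) = 210)
r(u, N) = 438 + 438*u (r(u, N) = (210 + 9)*(u + (u + 2)) = 219*(u + (2 + u)) = 219*(2 + 2*u) = 438 + 438*u)
r(-10, -1)*(-24) = (438 + 438*(-10))*(-24) = (438 - 4380)*(-24) = -3942*(-24) = 94608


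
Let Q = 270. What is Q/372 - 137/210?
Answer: 239/3255 ≈ 0.073426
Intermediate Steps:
Q/372 - 137/210 = 270/372 - 137/210 = 270*(1/372) - 137*1/210 = 45/62 - 137/210 = 239/3255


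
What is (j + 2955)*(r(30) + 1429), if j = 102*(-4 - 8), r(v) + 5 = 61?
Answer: 2570535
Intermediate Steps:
r(v) = 56 (r(v) = -5 + 61 = 56)
j = -1224 (j = 102*(-12) = -1224)
(j + 2955)*(r(30) + 1429) = (-1224 + 2955)*(56 + 1429) = 1731*1485 = 2570535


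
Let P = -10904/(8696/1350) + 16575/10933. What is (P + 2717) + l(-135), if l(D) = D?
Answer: 814283069/914167 ≈ 890.74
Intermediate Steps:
P = -1546096125/914167 (P = -10904/(8696*(1/1350)) + 16575*(1/10933) = -10904/4348/675 + 1275/841 = -10904*675/4348 + 1275/841 = -1840050/1087 + 1275/841 = -1546096125/914167 ≈ -1691.3)
(P + 2717) + l(-135) = (-1546096125/914167 + 2717) - 135 = 937695614/914167 - 135 = 814283069/914167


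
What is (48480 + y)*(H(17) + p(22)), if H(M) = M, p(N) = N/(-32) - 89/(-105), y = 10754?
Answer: 121975499/120 ≈ 1.0165e+6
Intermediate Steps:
p(N) = 89/105 - N/32 (p(N) = N*(-1/32) - 89*(-1/105) = -N/32 + 89/105 = 89/105 - N/32)
(48480 + y)*(H(17) + p(22)) = (48480 + 10754)*(17 + (89/105 - 1/32*22)) = 59234*(17 + (89/105 - 11/16)) = 59234*(17 + 269/1680) = 59234*(28829/1680) = 121975499/120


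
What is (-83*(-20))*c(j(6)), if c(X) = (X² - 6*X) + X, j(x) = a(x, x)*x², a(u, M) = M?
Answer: 75656160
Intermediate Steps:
j(x) = x³ (j(x) = x*x² = x³)
c(X) = X² - 5*X
(-83*(-20))*c(j(6)) = (-83*(-20))*(6³*(-5 + 6³)) = 1660*(216*(-5 + 216)) = 1660*(216*211) = 1660*45576 = 75656160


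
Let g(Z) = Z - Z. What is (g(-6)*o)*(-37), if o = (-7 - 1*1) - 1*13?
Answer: 0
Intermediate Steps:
g(Z) = 0
o = -21 (o = (-7 - 1) - 13 = -8 - 13 = -21)
(g(-6)*o)*(-37) = (0*(-21))*(-37) = 0*(-37) = 0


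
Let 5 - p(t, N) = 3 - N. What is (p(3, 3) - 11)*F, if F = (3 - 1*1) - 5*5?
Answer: 138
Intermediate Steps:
p(t, N) = 2 + N (p(t, N) = 5 - (3 - N) = 5 + (-3 + N) = 2 + N)
F = -23 (F = (3 - 1) - 25 = 2 - 25 = -23)
(p(3, 3) - 11)*F = ((2 + 3) - 11)*(-23) = (5 - 11)*(-23) = -6*(-23) = 138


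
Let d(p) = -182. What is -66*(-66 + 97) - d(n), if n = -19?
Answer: -1864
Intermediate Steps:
-66*(-66 + 97) - d(n) = -66*(-66 + 97) - 1*(-182) = -66*31 + 182 = -2046 + 182 = -1864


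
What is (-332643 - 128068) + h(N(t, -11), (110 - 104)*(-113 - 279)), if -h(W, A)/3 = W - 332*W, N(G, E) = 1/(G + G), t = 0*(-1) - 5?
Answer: -4608103/10 ≈ -4.6081e+5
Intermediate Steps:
t = -5 (t = 0 - 5 = -5)
N(G, E) = 1/(2*G)
h(W, A) = 993*W (h(W, A) = -3*(W - 332*W) = -(-993)*W = 993*W)
(-332643 - 128068) + h(N(t, -11), (110 - 104)*(-113 - 279)) = (-332643 - 128068) + 993*((½)/(-5)) = -460711 + 993*((½)*(-⅕)) = -460711 + 993*(-⅒) = -460711 - 993/10 = -4608103/10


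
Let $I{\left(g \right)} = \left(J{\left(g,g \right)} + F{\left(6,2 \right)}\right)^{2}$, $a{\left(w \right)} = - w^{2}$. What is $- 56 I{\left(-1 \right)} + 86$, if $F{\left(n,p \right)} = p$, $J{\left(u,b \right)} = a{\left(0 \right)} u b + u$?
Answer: $30$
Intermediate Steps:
$J{\left(u,b \right)} = u$ ($J{\left(u,b \right)} = - 0^{2} u b + u = \left(-1\right) 0 u b + u = 0 u b + u = 0 b + u = 0 + u = u$)
$I{\left(g \right)} = \left(2 + g\right)^{2}$ ($I{\left(g \right)} = \left(g + 2\right)^{2} = \left(2 + g\right)^{2}$)
$- 56 I{\left(-1 \right)} + 86 = - 56 \left(2 - 1\right)^{2} + 86 = - 56 \cdot 1^{2} + 86 = \left(-56\right) 1 + 86 = -56 + 86 = 30$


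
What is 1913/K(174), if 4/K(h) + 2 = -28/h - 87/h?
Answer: -885719/696 ≈ -1272.6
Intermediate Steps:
K(h) = 4/(-2 - 115/h) (K(h) = 4/(-2 + (-28/h - 87/h)) = 4/(-2 - 115/h))
1913/K(174) = 1913/((-4*174/(115 + 2*174))) = 1913/((-4*174/(115 + 348))) = 1913/((-4*174/463)) = 1913/((-4*174*1/463)) = 1913/(-696/463) = 1913*(-463/696) = -885719/696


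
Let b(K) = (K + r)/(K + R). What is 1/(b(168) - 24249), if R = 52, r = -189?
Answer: -220/5334801 ≈ -4.1239e-5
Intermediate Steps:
b(K) = (-189 + K)/(52 + K) (b(K) = (K - 189)/(K + 52) = (-189 + K)/(52 + K))
1/(b(168) - 24249) = 1/((-189 + 168)/(52 + 168) - 24249) = 1/(-21/220 - 24249) = 1/(-5334801/220) = -220/5334801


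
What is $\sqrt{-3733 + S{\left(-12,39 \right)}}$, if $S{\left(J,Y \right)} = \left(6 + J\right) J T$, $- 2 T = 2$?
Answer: $i \sqrt{3805} \approx 61.685 i$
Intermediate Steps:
$T = -1$ ($T = \left(- \frac{1}{2}\right) 2 = -1$)
$S{\left(J,Y \right)} = - J \left(6 + J\right)$ ($S{\left(J,Y \right)} = \left(6 + J\right) J \left(-1\right) = J \left(6 + J\right) \left(-1\right) = - J \left(6 + J\right)$)
$\sqrt{-3733 + S{\left(-12,39 \right)}} = \sqrt{-3733 - - 12 \left(6 - 12\right)} = \sqrt{-3733 - \left(-12\right) \left(-6\right)} = \sqrt{-3733 - 72} = \sqrt{-3805} = i \sqrt{3805}$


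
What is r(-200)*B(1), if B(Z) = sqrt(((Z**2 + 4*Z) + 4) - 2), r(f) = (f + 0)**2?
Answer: 40000*sqrt(7) ≈ 1.0583e+5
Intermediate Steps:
r(f) = f**2
B(Z) = sqrt(2 + Z**2 + 4*Z) (B(Z) = sqrt((4 + Z**2 + 4*Z) - 2) = sqrt(2 + Z**2 + 4*Z))
r(-200)*B(1) = (-200)**2*sqrt(2 + 1**2 + 4*1) = 40000*sqrt(2 + 1 + 4) = 40000*sqrt(7)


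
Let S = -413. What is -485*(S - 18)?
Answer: 209035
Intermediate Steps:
-485*(S - 18) = -485*(-413 - 18) = -485*(-431) = 209035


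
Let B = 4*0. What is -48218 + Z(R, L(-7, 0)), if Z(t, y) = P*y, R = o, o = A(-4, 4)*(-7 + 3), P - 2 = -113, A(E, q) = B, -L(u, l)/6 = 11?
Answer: -40892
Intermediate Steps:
L(u, l) = -66 (L(u, l) = -6*11 = -66)
B = 0
A(E, q) = 0
P = -111 (P = 2 - 113 = -111)
o = 0 (o = 0*(-7 + 3) = 0*(-4) = 0)
R = 0
Z(t, y) = -111*y
-48218 + Z(R, L(-7, 0)) = -48218 - 111*(-66) = -48218 + 7326 = -40892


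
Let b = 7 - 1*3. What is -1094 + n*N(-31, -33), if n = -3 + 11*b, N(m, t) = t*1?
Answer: -2447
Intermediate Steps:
b = 4 (b = 7 - 3 = 4)
N(m, t) = t
n = 41 (n = -3 + 11*4 = -3 + 44 = 41)
-1094 + n*N(-31, -33) = -1094 + 41*(-33) = -1094 - 1353 = -2447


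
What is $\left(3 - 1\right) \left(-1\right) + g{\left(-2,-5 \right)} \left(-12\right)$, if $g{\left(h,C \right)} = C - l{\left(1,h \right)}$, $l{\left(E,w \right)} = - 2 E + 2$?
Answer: $58$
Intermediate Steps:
$l{\left(E,w \right)} = 2 - 2 E$
$g{\left(h,C \right)} = C$ ($g{\left(h,C \right)} = C - \left(2 - 2\right) = C - 0 = C + 0 = C$)
$\left(3 - 1\right) \left(-1\right) + g{\left(-2,-5 \right)} \left(-12\right) = \left(3 - 1\right) \left(-1\right) - -60 = 2 \left(-1\right) + 60 = -2 + 60 = 58$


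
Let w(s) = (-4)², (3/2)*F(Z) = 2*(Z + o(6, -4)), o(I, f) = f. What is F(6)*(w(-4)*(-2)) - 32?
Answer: -352/3 ≈ -117.33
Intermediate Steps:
F(Z) = -16/3 + 4*Z/3 (F(Z) = 2*(2*(Z - 4))/3 = 2*(2*(-4 + Z))/3 = 2*(-8 + 2*Z)/3 = -16/3 + 4*Z/3)
w(s) = 16
F(6)*(w(-4)*(-2)) - 32 = (-16/3 + (4/3)*6)*(16*(-2)) - 32 = (-16/3 + 8)*(-32) - 32 = (8/3)*(-32) - 32 = -256/3 - 32 = -352/3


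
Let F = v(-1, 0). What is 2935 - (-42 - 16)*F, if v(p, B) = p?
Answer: 2877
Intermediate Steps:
F = -1
2935 - (-42 - 16)*F = 2935 - (-42 - 16)*(-1) = 2935 - (-58)*(-1) = 2935 - 1*58 = 2935 - 58 = 2877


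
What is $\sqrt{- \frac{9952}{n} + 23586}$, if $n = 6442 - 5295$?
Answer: $\frac{\sqrt{31018538930}}{1147} \approx 153.55$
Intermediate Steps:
$n = 1147$
$\sqrt{- \frac{9952}{n} + 23586} = \sqrt{- \frac{9952}{1147} + 23586} = \sqrt{\frac{27043190}{1147}} = \frac{\sqrt{31018538930}}{1147}$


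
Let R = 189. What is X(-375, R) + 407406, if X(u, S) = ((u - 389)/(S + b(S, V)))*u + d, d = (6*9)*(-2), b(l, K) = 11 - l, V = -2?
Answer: 4766778/11 ≈ 4.3334e+5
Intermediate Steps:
d = -108 (d = 54*(-2) = -108)
X(u, S) = -108 + u*(-389/11 + u/11) (X(u, S) = ((u - 389)/(S + (11 - S)))*u - 108 = ((-389 + u)/11)*u - 108 = ((-389 + u)*(1/11))*u - 108 = (-389/11 + u/11)*u - 108 = u*(-389/11 + u/11) - 108 = -108 + u*(-389/11 + u/11))
X(-375, R) + 407406 = (-108 - 389/11*(-375) + (1/11)*(-375)²) + 407406 = (-108 + 145875/11 + (1/11)*140625) + 407406 = (-108 + 145875/11 + 140625/11) + 407406 = 285312/11 + 407406 = 4766778/11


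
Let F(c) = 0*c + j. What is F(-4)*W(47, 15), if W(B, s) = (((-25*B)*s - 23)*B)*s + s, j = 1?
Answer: -12441825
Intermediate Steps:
W(B, s) = s + B*s*(-23 - 25*B*s) (W(B, s) = ((-25*B*s - 23)*B)*s + s = ((-23 - 25*B*s)*B)*s + s = (B*(-23 - 25*B*s))*s + s = B*s*(-23 - 25*B*s) + s = s + B*s*(-23 - 25*B*s))
F(c) = 1 (F(c) = 0*c + 1 = 0 + 1 = 1)
F(-4)*W(47, 15) = 1*(15*(1 - 23*47 - 25*15*47²)) = 1*(15*(1 - 1081 - 25*15*2209)) = 1*(15*(1 - 1081 - 828375)) = 1*(15*(-829455)) = 1*(-12441825) = -12441825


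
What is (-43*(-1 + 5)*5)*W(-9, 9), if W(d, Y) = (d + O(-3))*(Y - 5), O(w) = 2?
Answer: 24080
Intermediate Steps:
W(d, Y) = (-5 + Y)*(2 + d) (W(d, Y) = (d + 2)*(Y - 5) = (2 + d)*(-5 + Y) = (-5 + Y)*(2 + d))
(-43*(-1 + 5)*5)*W(-9, 9) = (-43*(-1 + 5)*5)*(-10 - 5*(-9) + 2*9 + 9*(-9)) = (-172*5)*(-10 + 45 + 18 - 81) = -43*20*(-28) = -860*(-28) = 24080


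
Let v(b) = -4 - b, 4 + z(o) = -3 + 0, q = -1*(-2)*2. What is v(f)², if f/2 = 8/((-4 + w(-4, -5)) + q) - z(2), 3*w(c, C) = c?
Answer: 36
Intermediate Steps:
w(c, C) = c/3
q = 4 (q = 2*2 = 4)
z(o) = -7 (z(o) = -4 + (-3 + 0) = -4 - 3 = -7)
f = 2 (f = 2*(8/((-4 + (⅓)*(-4)) + 4) - 1*(-7)) = 2*(8/((-4 - 4/3) + 4) + 7) = 2*(8/(-16/3 + 4) + 7) = 2*(8/(-4/3) + 7) = 2*(8*(-¾) + 7) = 2*(-6 + 7) = 2*1 = 2)
v(f)² = (-4 - 1*2)² = (-4 - 2)² = (-6)² = 36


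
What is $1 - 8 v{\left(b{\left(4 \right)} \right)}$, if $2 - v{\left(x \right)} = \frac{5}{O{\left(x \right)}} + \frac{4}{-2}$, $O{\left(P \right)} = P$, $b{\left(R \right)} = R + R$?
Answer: $-26$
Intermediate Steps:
$b{\left(R \right)} = 2 R$
$v{\left(x \right)} = 4 - \frac{5}{x}$ ($v{\left(x \right)} = 2 - \left(\frac{5}{x} + \frac{4}{-2}\right) = 2 - \left(\frac{5}{x} + 4 \left(- \frac{1}{2}\right)\right) = 2 - \left(\frac{5}{x} - 2\right) = 2 - \left(-2 + \frac{5}{x}\right) = 2 + \left(2 - \frac{5}{x}\right) = 4 - \frac{5}{x}$)
$1 - 8 v{\left(b{\left(4 \right)} \right)} = 1 - 8 \left(4 - \frac{5}{2 \cdot 4}\right) = 1 - 8 \left(4 - \frac{5}{8}\right) = 1 - 27 = -26$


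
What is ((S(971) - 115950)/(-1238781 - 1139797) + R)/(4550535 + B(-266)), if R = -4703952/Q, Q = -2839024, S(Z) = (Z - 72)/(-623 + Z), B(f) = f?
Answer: 8638420679183/23045428980588823176 ≈ 3.7484e-7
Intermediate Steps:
S(Z) = (-72 + Z)/(-623 + Z)
R = 293997/177439 (R = -4703952/(-2839024) = -4703952*(-1/2839024) = 293997/177439 ≈ 1.6569)
((S(971) - 115950)/(-1238781 - 1139797) + R)/(4550535 + B(-266)) = (((-72 + 971)/(-623 + 971) - 115950)/(-1238781 - 1139797) + 293997/177439)/(4550535 - 266) = ((899/348 - 115950)/(-2378578) + 293997/177439)/4550269 = (((1/348)*899 - 115950)*(-1/2378578) + 293997/177439)*(1/4550269) = ((31/12 - 115950)*(-1/2378578) + 293997/177439)*(1/4550269) = (-1391369/12*(-1/2378578) + 293997/177439)*(1/4550269) = (1391369/28542936 + 293997/177439)*(1/4550269) = (8638420679183/5064630020904)*(1/4550269) = 8638420679183/23045428980588823176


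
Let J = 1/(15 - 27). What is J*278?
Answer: -139/6 ≈ -23.167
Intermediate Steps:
J = -1/12 (J = 1/(-12) = -1/12 ≈ -0.083333)
J*278 = -1/12*278 = -139/6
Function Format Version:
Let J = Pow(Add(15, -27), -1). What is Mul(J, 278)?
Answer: Rational(-139, 6) ≈ -23.167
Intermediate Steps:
J = Rational(-1, 12) (J = Pow(-12, -1) = Rational(-1, 12) ≈ -0.083333)
Mul(J, 278) = Mul(Rational(-1, 12), 278) = Rational(-139, 6)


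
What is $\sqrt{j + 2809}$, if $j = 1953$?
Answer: $\sqrt{4762} \approx 69.007$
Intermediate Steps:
$\sqrt{j + 2809} = \sqrt{1953 + 2809} = \sqrt{4762}$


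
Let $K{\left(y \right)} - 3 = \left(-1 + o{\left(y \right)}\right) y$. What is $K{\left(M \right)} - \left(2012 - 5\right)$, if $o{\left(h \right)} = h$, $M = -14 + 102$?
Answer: $5652$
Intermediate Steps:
$M = 88$
$K{\left(y \right)} = 3 + y \left(-1 + y\right)$ ($K{\left(y \right)} = 3 + \left(-1 + y\right) y = 3 + y \left(-1 + y\right)$)
$K{\left(M \right)} - \left(2012 - 5\right) = \left(3 + 88^{2} - 88\right) - \left(2012 - 5\right) = \left(3 + 7744 - 88\right) - 2007 = 7659 - 2007 = 5652$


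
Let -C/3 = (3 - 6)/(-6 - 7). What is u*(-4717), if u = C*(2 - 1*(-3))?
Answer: 212265/13 ≈ 16328.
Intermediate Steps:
C = -9/13 (C = -3*(3 - 6)/(-6 - 7) = -(-9)/(-13) = -(-9)*(-1)/13 = -3*3/13 = -9/13 ≈ -0.69231)
u = -45/13 (u = -9*(2 - 1*(-3))/13 = -9*(2 + 3)/13 = -9/13*5 = -45/13 ≈ -3.4615)
u*(-4717) = -45/13*(-4717) = 212265/13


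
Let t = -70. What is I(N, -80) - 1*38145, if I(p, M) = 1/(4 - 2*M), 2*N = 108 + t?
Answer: -6255779/164 ≈ -38145.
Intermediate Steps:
N = 19 (N = (108 - 70)/2 = (½)*38 = 19)
I(N, -80) - 1*38145 = -1/(-4 + 2*(-80)) - 1*38145 = -1/(-4 - 160) - 38145 = -1/(-164) - 38145 = -1*(-1/164) - 38145 = 1/164 - 38145 = -6255779/164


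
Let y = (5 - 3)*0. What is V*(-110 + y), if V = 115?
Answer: -12650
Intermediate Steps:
y = 0 (y = 2*0 = 0)
V*(-110 + y) = 115*(-110 + 0) = 115*(-110) = -12650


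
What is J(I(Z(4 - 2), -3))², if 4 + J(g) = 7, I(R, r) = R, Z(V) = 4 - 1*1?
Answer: 9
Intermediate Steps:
Z(V) = 3 (Z(V) = 4 - 1 = 3)
J(g) = 3 (J(g) = -4 + 7 = 3)
J(I(Z(4 - 2), -3))² = 3² = 9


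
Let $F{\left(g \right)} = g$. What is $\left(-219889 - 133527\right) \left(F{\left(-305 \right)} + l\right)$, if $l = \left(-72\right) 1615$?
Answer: $41203004360$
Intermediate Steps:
$l = -116280$
$\left(-219889 - 133527\right) \left(F{\left(-305 \right)} + l\right) = \left(-219889 - 133527\right) \left(-305 - 116280\right) = \left(-353416\right) \left(-116585\right) = 41203004360$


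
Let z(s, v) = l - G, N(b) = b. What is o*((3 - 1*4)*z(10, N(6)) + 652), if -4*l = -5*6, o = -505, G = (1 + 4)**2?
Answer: -676195/2 ≈ -3.3810e+5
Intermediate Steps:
G = 25 (G = 5**2 = 25)
l = 15/2 (l = -(-5)*6/4 = -1/4*(-30) = 15/2 ≈ 7.5000)
z(s, v) = -35/2 (z(s, v) = 15/2 - 1*25 = 15/2 - 25 = -35/2)
o*((3 - 1*4)*z(10, N(6)) + 652) = -505*((3 - 1*4)*(-35/2) + 652) = -505*((3 - 4)*(-35/2) + 652) = -505*(-1*(-35/2) + 652) = -505*(35/2 + 652) = -505*1339/2 = -676195/2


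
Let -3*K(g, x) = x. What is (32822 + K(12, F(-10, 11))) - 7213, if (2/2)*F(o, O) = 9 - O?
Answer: 76829/3 ≈ 25610.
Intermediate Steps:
F(o, O) = 9 - O
K(g, x) = -x/3
(32822 + K(12, F(-10, 11))) - 7213 = (32822 - (9 - 1*11)/3) - 7213 = (32822 - (9 - 11)/3) - 7213 = (32822 - ⅓*(-2)) - 7213 = (32822 + ⅔) - 7213 = 98468/3 - 7213 = 76829/3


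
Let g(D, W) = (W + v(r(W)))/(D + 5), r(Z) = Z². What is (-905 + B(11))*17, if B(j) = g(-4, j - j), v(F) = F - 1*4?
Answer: -15453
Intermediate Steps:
v(F) = -4 + F (v(F) = F - 4 = -4 + F)
g(D, W) = (-4 + W + W²)/(5 + D) (g(D, W) = (W + (-4 + W²))/(D + 5) = (-4 + W + W²)/(5 + D))
B(j) = -4 (B(j) = (-4 + (j - j) + (j - j)²)/(5 - 4) = (-4 + 0 + 0²)/1 = 1*(-4 + 0 + 0) = 1*(-4) = -4)
(-905 + B(11))*17 = (-905 - 4)*17 = -909*17 = -15453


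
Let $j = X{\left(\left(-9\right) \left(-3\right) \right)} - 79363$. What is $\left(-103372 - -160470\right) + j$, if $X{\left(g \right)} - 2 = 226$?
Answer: $-22037$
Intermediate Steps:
$X{\left(g \right)} = 228$ ($X{\left(g \right)} = 2 + 226 = 228$)
$j = -79135$ ($j = 228 - 79363 = -79135$)
$\left(-103372 - -160470\right) + j = \left(-103372 - -160470\right) - 79135 = \left(-103372 + 160470\right) - 79135 = 57098 - 79135 = -22037$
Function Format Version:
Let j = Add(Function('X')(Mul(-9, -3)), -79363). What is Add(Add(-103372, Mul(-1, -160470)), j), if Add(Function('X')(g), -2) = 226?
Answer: -22037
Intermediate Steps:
Function('X')(g) = 228 (Function('X')(g) = Add(2, 226) = 228)
j = -79135 (j = Add(228, -79363) = -79135)
Add(Add(-103372, Mul(-1, -160470)), j) = Add(Add(-103372, Mul(-1, -160470)), -79135) = Add(Add(-103372, 160470), -79135) = Add(57098, -79135) = -22037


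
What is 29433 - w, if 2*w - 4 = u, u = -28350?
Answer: 43606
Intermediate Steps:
w = -14173 (w = 2 + (1/2)*(-28350) = 2 - 14175 = -14173)
29433 - w = 29433 - 1*(-14173) = 29433 + 14173 = 43606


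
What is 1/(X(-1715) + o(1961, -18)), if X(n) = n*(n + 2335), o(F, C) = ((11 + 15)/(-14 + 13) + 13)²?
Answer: -1/1063131 ≈ -9.4062e-7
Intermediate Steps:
o(F, C) = 169 (o(F, C) = (26/(-1) + 13)² = (26*(-1) + 13)² = (-26 + 13)² = (-13)² = 169)
X(n) = n*(2335 + n)
1/(X(-1715) + o(1961, -18)) = 1/(-1715*(2335 - 1715) + 169) = 1/(-1715*620 + 169) = 1/(-1063300 + 169) = 1/(-1063131) = -1/1063131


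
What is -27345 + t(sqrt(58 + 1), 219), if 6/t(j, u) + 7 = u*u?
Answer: -655651062/23977 ≈ -27345.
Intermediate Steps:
t(j, u) = 6/(-7 + u**2) (t(j, u) = 6/(-7 + u*u) = 6/(-7 + u**2))
-27345 + t(sqrt(58 + 1), 219) = -27345 + 6/(-7 + 219**2) = -27345 + 6/(-7 + 47961) = -27345 + 6/47954 = -27345 + 6*(1/47954) = -27345 + 3/23977 = -655651062/23977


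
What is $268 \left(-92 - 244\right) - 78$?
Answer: $-90126$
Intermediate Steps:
$268 \left(-92 - 244\right) - 78 = 268 \left(-336\right) - 78 = -90048 - 78 = -90126$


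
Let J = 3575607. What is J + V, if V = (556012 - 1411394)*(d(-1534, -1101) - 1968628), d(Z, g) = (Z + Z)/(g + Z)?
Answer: 4437159596198429/2635 ≈ 1.6839e+12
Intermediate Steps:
d(Z, g) = 2*Z/(Z + g) (d(Z, g) = (2*Z)/(Z + g) = 2*Z/(Z + g))
V = 4437150174473984/2635 (V = (556012 - 1411394)*(2*(-1534)/(-1534 - 1101) - 1968628) = -855382*(2*(-1534)/(-2635) - 1968628) = -855382*(2*(-1534)*(-1/2635) - 1968628) = -855382*(3068/2635 - 1968628) = -855382*(-5187331712/2635) = 4437150174473984/2635 ≈ 1.6839e+12)
J + V = 3575607 + 4437150174473984/2635 = 4437159596198429/2635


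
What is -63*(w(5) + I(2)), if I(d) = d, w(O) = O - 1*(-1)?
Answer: -504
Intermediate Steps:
w(O) = 1 + O (w(O) = O + 1 = 1 + O)
-63*(w(5) + I(2)) = -63*((1 + 5) + 2) = -63*(6 + 2) = -63*8 = -504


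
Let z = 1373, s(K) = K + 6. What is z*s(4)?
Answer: 13730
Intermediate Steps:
s(K) = 6 + K
z*s(4) = 1373*(6 + 4) = 1373*10 = 13730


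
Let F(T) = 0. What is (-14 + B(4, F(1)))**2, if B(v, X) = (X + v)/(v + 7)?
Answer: 22500/121 ≈ 185.95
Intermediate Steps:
B(v, X) = (X + v)/(7 + v)
(-14 + B(4, F(1)))**2 = (-14 + (0 + 4)/(7 + 4))**2 = (-14 + 4/11)**2 = (-150/11)**2 = 22500/121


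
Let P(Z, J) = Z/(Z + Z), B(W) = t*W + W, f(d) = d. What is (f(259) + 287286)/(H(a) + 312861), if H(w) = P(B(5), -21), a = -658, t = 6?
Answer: 575090/625723 ≈ 0.91908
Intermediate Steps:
B(W) = 7*W (B(W) = 6*W + W = 7*W)
P(Z, J) = ½ (P(Z, J) = Z/((2*Z)) = Z*(1/(2*Z)) = ½)
H(w) = ½
(f(259) + 287286)/(H(a) + 312861) = (259 + 287286)/(½ + 312861) = 287545/(625723/2) = 287545*(2/625723) = 575090/625723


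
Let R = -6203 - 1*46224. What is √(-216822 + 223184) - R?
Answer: 52427 + √6362 ≈ 52507.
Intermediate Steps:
R = -52427 (R = -6203 - 46224 = -52427)
√(-216822 + 223184) - R = √(-216822 + 223184) - 1*(-52427) = √6362 + 52427 = 52427 + √6362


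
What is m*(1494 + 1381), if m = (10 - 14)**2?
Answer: 46000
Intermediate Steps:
m = 16 (m = (-4)**2 = 16)
m*(1494 + 1381) = 16*(1494 + 1381) = 16*2875 = 46000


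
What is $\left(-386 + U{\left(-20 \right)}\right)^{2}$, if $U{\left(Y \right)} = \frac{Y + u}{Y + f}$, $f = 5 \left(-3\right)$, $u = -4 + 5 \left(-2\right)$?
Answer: $\frac{181602576}{1225} \approx 1.4825 \cdot 10^{5}$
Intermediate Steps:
$u = -14$ ($u = -4 - 10 = -14$)
$f = -15$
$U{\left(Y \right)} = \frac{-14 + Y}{-15 + Y}$ ($U{\left(Y \right)} = \frac{Y - 14}{Y - 15} = \frac{-14 + Y}{-15 + Y}$)
$\left(-386 + U{\left(-20 \right)}\right)^{2} = \left(-386 + \frac{-14 - 20}{-15 - 20}\right)^{2} = \left(-386 + \frac{1}{-35} \left(-34\right)\right)^{2} = \left(-386 - - \frac{34}{35}\right)^{2} = \left(-386 + \frac{34}{35}\right)^{2} = \left(- \frac{13476}{35}\right)^{2} = \frac{181602576}{1225}$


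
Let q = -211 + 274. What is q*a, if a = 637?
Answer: 40131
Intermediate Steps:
q = 63
q*a = 63*637 = 40131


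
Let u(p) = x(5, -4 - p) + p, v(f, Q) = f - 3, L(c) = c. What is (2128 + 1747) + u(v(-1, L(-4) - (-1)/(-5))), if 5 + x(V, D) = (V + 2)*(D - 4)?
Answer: 3838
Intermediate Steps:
x(V, D) = -5 + (-4 + D)*(2 + V) (x(V, D) = -5 + (V + 2)*(D - 4) = -5 + (2 + V)*(-4 + D) = -5 + (-4 + D)*(2 + V))
v(f, Q) = -3 + f
u(p) = -61 - 6*p (u(p) = (-13 - 4*5 + 2*(-4 - p) + (-4 - p)*5) + p = (-13 - 20 + (-8 - 2*p) + (-20 - 5*p)) + p = (-61 - 7*p) + p = -61 - 6*p)
(2128 + 1747) + u(v(-1, L(-4) - (-1)/(-5))) = (2128 + 1747) + (-61 - 6*(-3 - 1)) = 3875 + (-61 - 6*(-4)) = 3875 + (-61 + 24) = 3875 - 37 = 3838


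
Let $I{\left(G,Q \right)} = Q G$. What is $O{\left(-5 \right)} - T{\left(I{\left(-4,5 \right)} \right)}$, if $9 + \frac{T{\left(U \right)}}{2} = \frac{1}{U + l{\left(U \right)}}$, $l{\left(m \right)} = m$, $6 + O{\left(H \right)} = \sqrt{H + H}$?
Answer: $\frac{241}{20} + i \sqrt{10} \approx 12.05 + 3.1623 i$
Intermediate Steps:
$O{\left(H \right)} = -6 + \sqrt{2} \sqrt{H}$ ($O{\left(H \right)} = -6 + \sqrt{H + H} = -6 + \sqrt{2 H} = -6 + \sqrt{2} \sqrt{H}$)
$I{\left(G,Q \right)} = G Q$
$T{\left(U \right)} = -18 + \frac{1}{U}$ ($T{\left(U \right)} = -18 + \frac{2}{U + U} = -18 + \frac{2}{2 U} = -18 + 2 \frac{1}{2 U} = -18 + \frac{1}{U}$)
$O{\left(-5 \right)} - T{\left(I{\left(-4,5 \right)} \right)} = \left(-6 + \sqrt{2} \sqrt{-5}\right) - \left(-18 + \frac{1}{\left(-4\right) 5}\right) = \left(-6 + \sqrt{2} i \sqrt{5}\right) - \left(-18 + \frac{1}{-20}\right) = \left(-6 + i \sqrt{10}\right) - \left(-18 - \frac{1}{20}\right) = \left(-6 + i \sqrt{10}\right) - - \frac{361}{20} = \left(-6 + i \sqrt{10}\right) + \frac{361}{20} = \frac{241}{20} + i \sqrt{10}$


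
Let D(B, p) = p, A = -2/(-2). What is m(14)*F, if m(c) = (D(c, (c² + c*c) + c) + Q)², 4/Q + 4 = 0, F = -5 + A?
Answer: -656100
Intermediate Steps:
A = 1 (A = -2*(-½) = 1)
F = -4 (F = -5 + 1 = -4)
Q = -1 (Q = 4/(-4 + 0) = 4/(-4) = 4*(-¼) = -1)
m(c) = (-1 + c + 2*c²)² (m(c) = (((c² + c*c) + c) - 1)² = (((c² + c²) + c) - 1)² = ((2*c² + c) - 1)² = ((c + 2*c²) - 1)² = (-1 + c + 2*c²)²)
m(14)*F = (-1 + 14*(1 + 2*14))²*(-4) = (-1 + 14*(1 + 28))²*(-4) = (-1 + 14*29)²*(-4) = (-1 + 406)²*(-4) = 405²*(-4) = 164025*(-4) = -656100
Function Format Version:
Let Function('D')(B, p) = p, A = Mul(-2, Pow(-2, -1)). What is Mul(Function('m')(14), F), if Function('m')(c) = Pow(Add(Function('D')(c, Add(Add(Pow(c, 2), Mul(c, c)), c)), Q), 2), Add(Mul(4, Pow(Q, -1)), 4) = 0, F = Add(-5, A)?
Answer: -656100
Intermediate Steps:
A = 1 (A = Mul(-2, Rational(-1, 2)) = 1)
F = -4 (F = Add(-5, 1) = -4)
Q = -1 (Q = Mul(4, Pow(Add(-4, 0), -1)) = Mul(4, Pow(-4, -1)) = Mul(4, Rational(-1, 4)) = -1)
Function('m')(c) = Pow(Add(-1, c, Mul(2, Pow(c, 2))), 2) (Function('m')(c) = Pow(Add(Add(Add(Pow(c, 2), Mul(c, c)), c), -1), 2) = Pow(Add(Add(Add(Pow(c, 2), Pow(c, 2)), c), -1), 2) = Pow(Add(Add(Mul(2, Pow(c, 2)), c), -1), 2) = Pow(Add(Add(c, Mul(2, Pow(c, 2))), -1), 2) = Pow(Add(-1, c, Mul(2, Pow(c, 2))), 2))
Mul(Function('m')(14), F) = Mul(Pow(Add(-1, Mul(14, Add(1, Mul(2, 14)))), 2), -4) = Mul(Pow(Add(-1, Mul(14, Add(1, 28))), 2), -4) = Mul(Pow(Add(-1, Mul(14, 29)), 2), -4) = Mul(Pow(Add(-1, 406), 2), -4) = Mul(Pow(405, 2), -4) = Mul(164025, -4) = -656100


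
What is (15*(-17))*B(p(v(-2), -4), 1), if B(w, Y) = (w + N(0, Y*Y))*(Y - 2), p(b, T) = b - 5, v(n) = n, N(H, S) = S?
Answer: -1530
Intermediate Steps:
p(b, T) = -5 + b
B(w, Y) = (-2 + Y)*(w + Y²) (B(w, Y) = (w + Y*Y)*(Y - 2) = (w + Y²)*(-2 + Y) = (-2 + Y)*(w + Y²))
(15*(-17))*B(p(v(-2), -4), 1) = (15*(-17))*(1³ - 2*(-5 - 2) - 2*1² + 1*(-5 - 2)) = -255*(1 - 2*(-7) - 2*1 + 1*(-7)) = -255*(1 + 14 - 2 - 7) = -255*6 = -1530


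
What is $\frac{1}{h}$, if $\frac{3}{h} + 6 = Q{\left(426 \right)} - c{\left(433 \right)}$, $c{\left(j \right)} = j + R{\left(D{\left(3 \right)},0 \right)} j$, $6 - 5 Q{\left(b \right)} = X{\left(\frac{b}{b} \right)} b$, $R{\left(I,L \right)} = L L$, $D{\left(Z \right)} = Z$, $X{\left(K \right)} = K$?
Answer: $- \frac{523}{3} \approx -174.33$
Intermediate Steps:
$R{\left(I,L \right)} = L^{2}$
$Q{\left(b \right)} = \frac{6}{5} - \frac{b}{5}$ ($Q{\left(b \right)} = \frac{6}{5} - \frac{\frac{b}{b} b}{5} = \frac{6}{5} - \frac{1 b}{5} = \frac{6}{5} - \frac{b}{5}$)
$c{\left(j \right)} = j$ ($c{\left(j \right)} = j + 0^{2} j = j + 0 j = j + 0 = j$)
$h = - \frac{3}{523}$ ($h = \frac{3}{-6 + \left(\left(\frac{6}{5} - \frac{426}{5}\right) - 433\right)} = \frac{3}{-6 - 517} = \frac{3}{-523} = 3 \left(- \frac{1}{523}\right) = - \frac{3}{523} \approx -0.0057361$)
$\frac{1}{h} = \frac{1}{- \frac{3}{523}} = - \frac{523}{3}$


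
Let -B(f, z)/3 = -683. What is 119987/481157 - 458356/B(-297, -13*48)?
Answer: -220295344529/985890693 ≈ -223.45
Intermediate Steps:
B(f, z) = 2049 (B(f, z) = -3*(-683) = 2049)
119987/481157 - 458356/B(-297, -13*48) = 119987/481157 - 458356/2049 = -220295344529/985890693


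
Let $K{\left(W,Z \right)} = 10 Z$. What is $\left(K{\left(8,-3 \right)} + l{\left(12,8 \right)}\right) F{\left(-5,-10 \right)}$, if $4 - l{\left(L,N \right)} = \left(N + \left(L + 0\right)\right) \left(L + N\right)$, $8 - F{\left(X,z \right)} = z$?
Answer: $-7668$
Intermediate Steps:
$F{\left(X,z \right)} = 8 - z$
$l{\left(L,N \right)} = 4 - \left(L + N\right)^{2}$ ($l{\left(L,N \right)} = 4 - \left(N + \left(L + 0\right)\right) \left(L + N\right) = 4 - \left(N + L\right) \left(L + N\right) = 4 - \left(L + N\right) \left(L + N\right) = 4 - \left(L + N\right)^{2}$)
$\left(K{\left(8,-3 \right)} + l{\left(12,8 \right)}\right) F{\left(-5,-10 \right)} = \left(10 \left(-3\right) + \left(4 - \left(12 + 8\right)^{2}\right)\right) \left(8 - -10\right) = \left(-30 + \left(4 - 20^{2}\right)\right) \left(8 + 10\right) = \left(-30 + \left(4 - 400\right)\right) 18 = \left(-30 - 396\right) 18 = \left(-426\right) 18 = -7668$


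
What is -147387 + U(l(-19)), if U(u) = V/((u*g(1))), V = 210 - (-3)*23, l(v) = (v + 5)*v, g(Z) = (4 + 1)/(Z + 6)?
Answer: -28003251/190 ≈ -1.4739e+5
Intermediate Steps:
g(Z) = 5/(6 + Z)
l(v) = v*(5 + v) (l(v) = (5 + v)*v = v*(5 + v))
V = 279 (V = 210 - 1*(-69) = 210 + 69 = 279)
U(u) = 1953/(5*u) (U(u) = 279/((u*(5/(6 + 1)))) = 279/((u*(5/7))) = 279/((5*u/7)) = 279*(7/(5*u)) = 1953/(5*u))
-147387 + U(l(-19)) = -147387 + 1953/(5*((-19*(5 - 19)))) = -147387 + 1953/(5*((-19*(-14)))) = -147387 + (1953/5)/266 = -147387 + (1953/5)*(1/266) = -147387 + 279/190 = -28003251/190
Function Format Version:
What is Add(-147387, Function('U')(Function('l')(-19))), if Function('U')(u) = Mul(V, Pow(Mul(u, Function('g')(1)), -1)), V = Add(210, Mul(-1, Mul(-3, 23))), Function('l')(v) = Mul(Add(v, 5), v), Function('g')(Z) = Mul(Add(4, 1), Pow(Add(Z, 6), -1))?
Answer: Rational(-28003251, 190) ≈ -1.4739e+5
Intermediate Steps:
Function('g')(Z) = Mul(5, Pow(Add(6, Z), -1))
Function('l')(v) = Mul(v, Add(5, v)) (Function('l')(v) = Mul(Add(5, v), v) = Mul(v, Add(5, v)))
V = 279 (V = Add(210, Mul(-1, -69)) = Add(210, 69) = 279)
Function('U')(u) = Mul(Rational(1953, 5), Pow(u, -1)) (Function('U')(u) = Mul(279, Pow(Mul(u, Mul(5, Pow(Add(6, 1), -1))), -1)) = Mul(279, Pow(Mul(u, Mul(5, Pow(7, -1))), -1)) = Mul(279, Pow(Mul(u, Mul(5, Rational(1, 7))), -1)) = Mul(279, Pow(Mul(u, Rational(5, 7)), -1)) = Mul(279, Pow(Mul(Rational(5, 7), u), -1)) = Mul(279, Mul(Rational(7, 5), Pow(u, -1))) = Mul(Rational(1953, 5), Pow(u, -1)))
Add(-147387, Function('U')(Function('l')(-19))) = Add(-147387, Mul(Rational(1953, 5), Pow(Mul(-19, Add(5, -19)), -1))) = Add(-147387, Mul(Rational(1953, 5), Pow(Mul(-19, -14), -1))) = Add(-147387, Mul(Rational(1953, 5), Pow(266, -1))) = Add(-147387, Mul(Rational(1953, 5), Rational(1, 266))) = Add(-147387, Rational(279, 190)) = Rational(-28003251, 190)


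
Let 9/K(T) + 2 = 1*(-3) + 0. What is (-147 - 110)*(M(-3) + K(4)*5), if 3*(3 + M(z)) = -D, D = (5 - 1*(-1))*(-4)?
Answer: 1028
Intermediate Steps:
K(T) = -9/5 (K(T) = 9/(-2 + (1*(-3) + 0)) = 9/(-2 + (-3 + 0)) = 9/(-2 - 3) = 9/(-5) = 9*(-⅕) = -9/5)
D = -24 (D = (5 + 1)*(-4) = 6*(-4) = -24)
M(z) = 5 (M(z) = -3 + (-1*(-24))/3 = -3 + (⅓)*24 = -3 + 8 = 5)
(-147 - 110)*(M(-3) + K(4)*5) = (-147 - 110)*(5 - 9/5*5) = -257*(5 - 9) = -257*(-4) = 1028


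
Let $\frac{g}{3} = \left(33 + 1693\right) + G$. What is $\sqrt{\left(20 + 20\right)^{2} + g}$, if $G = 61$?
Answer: $\sqrt{6961} \approx 83.433$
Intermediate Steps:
$g = 5361$ ($g = 3 \left(\left(33 + 1693\right) + 61\right) = 3 \left(1726 + 61\right) = 3 \cdot 1787 = 5361$)
$\sqrt{\left(20 + 20\right)^{2} + g} = \sqrt{\left(20 + 20\right)^{2} + 5361} = \sqrt{40^{2} + 5361} = \sqrt{1600 + 5361} = \sqrt{6961}$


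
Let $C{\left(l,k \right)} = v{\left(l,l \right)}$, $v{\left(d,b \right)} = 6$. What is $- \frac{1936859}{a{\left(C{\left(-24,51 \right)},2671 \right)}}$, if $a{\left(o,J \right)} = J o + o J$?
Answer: $- \frac{1936859}{32052} \approx -60.429$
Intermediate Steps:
$C{\left(l,k \right)} = 6$
$a{\left(o,J \right)} = 2 J o$ ($a{\left(o,J \right)} = J o + J o = 2 J o$)
$- \frac{1936859}{a{\left(C{\left(-24,51 \right)},2671 \right)}} = - \frac{1936859}{2 \cdot 2671 \cdot 6} = - \frac{1936859}{32052}$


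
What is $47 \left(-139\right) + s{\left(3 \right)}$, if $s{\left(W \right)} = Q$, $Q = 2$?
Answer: $-6531$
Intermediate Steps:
$s{\left(W \right)} = 2$
$47 \left(-139\right) + s{\left(3 \right)} = 47 \left(-139\right) + 2 = -6533 + 2 = -6531$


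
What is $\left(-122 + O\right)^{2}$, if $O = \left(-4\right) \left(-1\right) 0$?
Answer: $14884$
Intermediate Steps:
$O = 0$ ($O = 4 \cdot 0 = 0$)
$\left(-122 + O\right)^{2} = \left(-122 + 0\right)^{2} = \left(-122\right)^{2} = 14884$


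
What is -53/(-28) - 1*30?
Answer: -787/28 ≈ -28.107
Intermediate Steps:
-53/(-28) - 1*30 = -53*(-1/28) - 30 = 53/28 - 30 = -787/28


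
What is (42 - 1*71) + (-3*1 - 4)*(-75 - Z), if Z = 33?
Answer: 727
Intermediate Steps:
(42 - 1*71) + (-3*1 - 4)*(-75 - Z) = (42 - 1*71) + (-3*1 - 4)*(-75 - 1*33) = (42 - 71) + (-3 - 4)*(-75 - 33) = -29 - 7*(-108) = -29 + 756 = 727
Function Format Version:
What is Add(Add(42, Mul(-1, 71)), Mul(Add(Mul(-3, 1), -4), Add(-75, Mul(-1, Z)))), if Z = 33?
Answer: 727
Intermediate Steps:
Add(Add(42, Mul(-1, 71)), Mul(Add(Mul(-3, 1), -4), Add(-75, Mul(-1, Z)))) = Add(Add(42, Mul(-1, 71)), Mul(Add(Mul(-3, 1), -4), Add(-75, Mul(-1, 33)))) = Add(Add(42, -71), Mul(Add(-3, -4), Add(-75, -33))) = Add(-29, Mul(-7, -108)) = Add(-29, 756) = 727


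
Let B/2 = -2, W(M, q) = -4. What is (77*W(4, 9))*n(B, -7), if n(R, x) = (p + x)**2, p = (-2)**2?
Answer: -2772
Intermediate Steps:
p = 4
B = -4 (B = 2*(-2) = -4)
n(R, x) = (4 + x)**2
(77*W(4, 9))*n(B, -7) = (77*(-4))*(4 - 7)**2 = -308*(-3)**2 = -308*9 = -2772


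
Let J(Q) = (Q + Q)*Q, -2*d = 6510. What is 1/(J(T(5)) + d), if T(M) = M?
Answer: -1/3205 ≈ -0.00031201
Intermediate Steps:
d = -3255 (d = -½*6510 = -3255)
J(Q) = 2*Q² (J(Q) = (2*Q)*Q = 2*Q²)
1/(J(T(5)) + d) = 1/(2*5² - 3255) = 1/(2*25 - 3255) = 1/(50 - 3255) = 1/(-3205) = -1/3205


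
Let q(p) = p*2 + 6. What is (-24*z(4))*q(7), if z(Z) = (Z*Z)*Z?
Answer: -30720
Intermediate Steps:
z(Z) = Z³ (z(Z) = Z²*Z = Z³)
q(p) = 6 + 2*p (q(p) = 2*p + 6 = 6 + 2*p)
(-24*z(4))*q(7) = (-24*4³)*(6 + 2*7) = (-24*64)*(6 + 14) = -1536*20 = -30720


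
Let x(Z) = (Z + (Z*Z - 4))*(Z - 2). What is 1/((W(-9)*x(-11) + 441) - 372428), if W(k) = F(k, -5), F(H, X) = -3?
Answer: -1/367853 ≈ -2.7185e-6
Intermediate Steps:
W(k) = -3
x(Z) = (-2 + Z)*(-4 + Z + Z**2) (x(Z) = (Z + (Z**2 - 4))*(-2 + Z) = (Z + (-4 + Z**2))*(-2 + Z) = (-4 + Z + Z**2)*(-2 + Z) = (-2 + Z)*(-4 + Z + Z**2))
1/((W(-9)*x(-11) + 441) - 372428) = 1/((-3*(8 + (-11)**3 - 1*(-11)**2 - 6*(-11)) + 441) - 372428) = 1/((-3*(8 - 1331 - 1*121 + 66) + 441) - 372428) = 1/((-3*(8 - 1331 - 121 + 66) + 441) - 372428) = 1/((-3*(-1378) + 441) - 372428) = 1/((4134 + 441) - 372428) = 1/(4575 - 372428) = 1/(-367853) = -1/367853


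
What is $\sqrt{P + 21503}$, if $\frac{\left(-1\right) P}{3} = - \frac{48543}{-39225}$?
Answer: $\frac{\sqrt{147016964186}}{2615} \approx 146.63$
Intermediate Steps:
$P = - \frac{48543}{13075}$ ($P = - 3 \left(- \frac{48543}{-39225}\right) = - 3 \left(\left(-48543\right) \left(- \frac{1}{39225}\right)\right) = \left(-3\right) \frac{16181}{13075} = - \frac{48543}{13075} \approx -3.7127$)
$\sqrt{P + 21503} = \sqrt{- \frac{48543}{13075} + 21503} = \sqrt{\frac{281103182}{13075}} = \frac{\sqrt{147016964186}}{2615}$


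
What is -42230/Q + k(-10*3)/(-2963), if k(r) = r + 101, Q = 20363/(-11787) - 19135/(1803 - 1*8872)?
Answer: -5212958214440764/120887730337 ≈ -43122.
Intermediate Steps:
Q = 81598198/83322303 (Q = 20363*(-1/11787) - 19135/(1803 - 8872) = -20363/11787 - 19135/(-7069) = -20363/11787 - 19135*(-1/7069) = -20363/11787 + 19135/7069 = 81598198/83322303 ≈ 0.97931)
k(r) = 101 + r
-42230/Q + k(-10*3)/(-2963) = -42230/81598198/83322303 + (101 - 10*3)/(-2963) = -42230*83322303/81598198 + (101 - 30)*(-1/2963) = -1759350427845/40799099 + 71*(-1/2963) = -1759350427845/40799099 - 71/2963 = -5212958214440764/120887730337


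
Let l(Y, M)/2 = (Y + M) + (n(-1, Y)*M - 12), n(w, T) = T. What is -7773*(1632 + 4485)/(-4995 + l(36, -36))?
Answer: 15849147/2537 ≈ 6247.2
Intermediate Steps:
l(Y, M) = -24 + 2*M + 2*Y + 2*M*Y (l(Y, M) = 2*((Y + M) + (Y*M - 12)) = 2*((M + Y) + (M*Y - 12)) = 2*((M + Y) + (-12 + M*Y)) = 2*(-12 + M + Y + M*Y) = -24 + 2*M + 2*Y + 2*M*Y)
-7773*(1632 + 4485)/(-4995 + l(36, -36)) = -7773*(1632 + 4485)/(-4995 + (-24 + 2*(-36) + 2*36 + 2*(-36)*36)) = -7773*6117/(-4995 + (-24 - 72 + 72 - 2592)) = -7773*6117/(-4995 - 2616) = -7773/((-7611*1/6117)) = -7773/(-2537/2039) = -7773*(-2039/2537) = 15849147/2537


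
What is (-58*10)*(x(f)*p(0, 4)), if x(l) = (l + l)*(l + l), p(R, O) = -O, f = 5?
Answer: 232000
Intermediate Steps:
x(l) = 4*l² (x(l) = (2*l)*(2*l) = 4*l²)
(-58*10)*(x(f)*p(0, 4)) = (-58*10)*((4*5²)*(-1*4)) = -580*4*25*(-4) = -58000*(-4) = -580*(-400) = 232000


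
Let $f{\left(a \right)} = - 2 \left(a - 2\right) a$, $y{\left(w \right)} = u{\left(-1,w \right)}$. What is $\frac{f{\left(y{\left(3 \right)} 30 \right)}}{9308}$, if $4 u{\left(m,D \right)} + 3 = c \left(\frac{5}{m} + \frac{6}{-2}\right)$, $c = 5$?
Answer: $- \frac{418605}{18616} \approx -22.486$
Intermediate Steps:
$u{\left(m,D \right)} = - \frac{9}{2} + \frac{25}{4 m}$ ($u{\left(m,D \right)} = - \frac{3}{4} + \frac{5 \left(\frac{5}{m} + \frac{6}{-2}\right)}{4} = - \frac{3}{4} + \frac{5 \left(\frac{5}{m} + 6 \left(- \frac{1}{2}\right)\right)}{4} = - \frac{3}{4} + \frac{5 \left(\frac{5}{m} - 3\right)}{4} = - \frac{3}{4} + \frac{5 \left(-3 + \frac{5}{m}\right)}{4} = - \frac{3}{4} + \frac{-15 + \frac{25}{m}}{4} = - \frac{3}{4} - \left(\frac{15}{4} - \frac{25}{4 m}\right) = - \frac{9}{2} + \frac{25}{4 m}$)
$y{\left(w \right)} = - \frac{43}{4}$ ($y{\left(w \right)} = \frac{25 - -18}{4 \left(-1\right)} = \frac{1}{4} \left(-1\right) \left(25 + 18\right) = \frac{1}{4} \left(-1\right) 43 = - \frac{43}{4}$)
$f{\left(a \right)} = a \left(4 - 2 a\right)$ ($f{\left(a \right)} = - 2 \left(-2 + a\right) a = \left(4 - 2 a\right) a = a \left(4 - 2 a\right)$)
$\frac{f{\left(y{\left(3 \right)} 30 \right)}}{9308} = \frac{2 \left(\left(- \frac{43}{4}\right) 30\right) \left(2 - \left(- \frac{43}{4}\right) 30\right)}{9308} = 2 \left(- \frac{645}{2}\right) \left(2 - - \frac{645}{2}\right) \frac{1}{9308} = 2 \left(- \frac{645}{2}\right) \left(2 + \frac{645}{2}\right) \frac{1}{9308} = 2 \left(- \frac{645}{2}\right) \frac{649}{2} \cdot \frac{1}{9308} = \left(- \frac{418605}{2}\right) \frac{1}{9308} = - \frac{418605}{18616}$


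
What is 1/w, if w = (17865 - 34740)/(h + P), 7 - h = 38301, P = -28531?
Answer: 99/25 ≈ 3.9600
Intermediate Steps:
h = -38294 (h = 7 - 1*38301 = 7 - 38301 = -38294)
w = 25/99 (w = (17865 - 34740)/(-38294 - 28531) = -16875/(-66825) = -16875*(-1/66825) = 25/99 ≈ 0.25253)
1/w = 1/(25/99) = 99/25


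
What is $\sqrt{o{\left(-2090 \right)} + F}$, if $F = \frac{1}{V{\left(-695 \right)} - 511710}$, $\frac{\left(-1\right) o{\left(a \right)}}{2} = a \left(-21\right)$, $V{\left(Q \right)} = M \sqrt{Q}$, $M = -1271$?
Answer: $\sqrt{\frac{44917903801 + 111568380 i \sqrt{695}}{-511710 - 1271 i \sqrt{695}}} \approx 2.0 \cdot 10^{-10} + 296.28 i$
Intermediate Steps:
$V{\left(Q \right)} = - 1271 \sqrt{Q}$
$o{\left(a \right)} = 42 a$ ($o{\left(a \right)} = - 2 a \left(-21\right) = - 2 \left(- 21 a\right) = 42 a$)
$F = \frac{1}{-511710 - 1271 i \sqrt{695}}$ ($F = \frac{1}{- 1271 \sqrt{-695} - 511710} = \frac{1}{- 1271 i \sqrt{695} - 511710} = \frac{1}{-511710 - 1271 i \sqrt{695}} \approx -1.9459 \cdot 10^{-6} + 1.2742 \cdot 10^{-7} i$)
$\sqrt{o{\left(-2090 \right)} + F} = \sqrt{42 \left(-2090\right) + \frac{i}{- 511710 i + 1271 \sqrt{695}}} = \sqrt{-87780 + \frac{i}{- 511710 i + 1271 \sqrt{695}}}$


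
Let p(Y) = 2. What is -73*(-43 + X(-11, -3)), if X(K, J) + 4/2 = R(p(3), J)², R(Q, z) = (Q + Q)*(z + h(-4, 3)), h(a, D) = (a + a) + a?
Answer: -259515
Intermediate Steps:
h(a, D) = 3*a (h(a, D) = 2*a + a = 3*a)
R(Q, z) = 2*Q*(-12 + z) (R(Q, z) = (Q + Q)*(z + 3*(-4)) = (2*Q)*(z - 12) = (2*Q)*(-12 + z) = 2*Q*(-12 + z))
X(K, J) = -2 + (-48 + 4*J)² (X(K, J) = -2 + (2*2*(-12 + J))² = -2 + (-48 + 4*J)²)
-73*(-43 + X(-11, -3)) = -73*(-43 + (-2 + 16*(-12 - 3)²)) = -73*(-43 + (-2 + 16*(-15)²)) = -73*(-43 + (-2 + 16*225)) = -73*(-43 + (-2 + 3600)) = -73*(-43 + 3598) = -73*3555 = -259515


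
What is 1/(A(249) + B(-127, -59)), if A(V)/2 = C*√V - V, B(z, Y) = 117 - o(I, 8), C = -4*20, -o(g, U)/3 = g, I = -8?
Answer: 27/414025 - 32*√249/1242075 ≈ -0.00034133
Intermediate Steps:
o(g, U) = -3*g
C = -80
B(z, Y) = 93 (B(z, Y) = 117 - (-3)*(-8) = 117 - 1*24 = 117 - 24 = 93)
A(V) = -160*√V - 2*V (A(V) = 2*(-80*√V - V) = 2*(-V - 80*√V) = -160*√V - 2*V)
1/(A(249) + B(-127, -59)) = 1/((-160*√249 - 2*249) + 93) = 1/((-160*√249 - 498) + 93) = 1/((-498 - 160*√249) + 93) = 1/(-405 - 160*√249)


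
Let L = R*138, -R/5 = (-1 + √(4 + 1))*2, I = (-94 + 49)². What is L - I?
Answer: -645 - 1380*√5 ≈ -3730.8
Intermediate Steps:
I = 2025 (I = (-45)² = 2025)
R = 10 - 10*√5 (R = -5*(-1 + √(4 + 1))*2 = -5*(-1 + √5)*2 = -5*(-2 + 2*√5) = 10 - 10*√5 ≈ -12.361)
L = 1380 - 1380*√5 (L = (10 - 10*√5)*138 = 1380 - 1380*√5 ≈ -1705.8)
L - I = (1380 - 1380*√5) - 1*2025 = (1380 - 1380*√5) - 2025 = -645 - 1380*√5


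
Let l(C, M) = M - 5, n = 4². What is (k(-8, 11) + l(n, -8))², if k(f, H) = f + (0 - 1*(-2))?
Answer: 361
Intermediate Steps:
n = 16
k(f, H) = 2 + f (k(f, H) = f + (0 + 2) = f + 2 = 2 + f)
l(C, M) = -5 + M
(k(-8, 11) + l(n, -8))² = ((2 - 8) + (-5 - 8))² = (-6 - 13)² = (-19)² = 361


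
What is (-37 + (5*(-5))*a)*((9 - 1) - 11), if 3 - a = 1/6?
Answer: 647/2 ≈ 323.50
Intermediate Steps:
a = 17/6 (a = 3 - 1/6 = 3 - 1*⅙ = 3 - ⅙ = 17/6 ≈ 2.8333)
(-37 + (5*(-5))*a)*((9 - 1) - 11) = (-37 + (5*(-5))*(17/6))*((9 - 1) - 11) = (-37 - 25*17/6)*(8 - 11) = (-37 - 425/6)*(-3) = -647/6*(-3) = 647/2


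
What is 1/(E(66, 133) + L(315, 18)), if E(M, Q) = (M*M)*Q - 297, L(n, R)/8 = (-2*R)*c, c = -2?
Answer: 1/579627 ≈ 1.7252e-6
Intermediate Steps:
L(n, R) = 32*R (L(n, R) = 8*(-2*R*(-2)) = 8*(4*R) = 32*R)
E(M, Q) = -297 + Q*M² (E(M, Q) = M²*Q - 297 = Q*M² - 297 = -297 + Q*M²)
1/(E(66, 133) + L(315, 18)) = 1/((-297 + 133*66²) + 32*18) = 1/((-297 + 133*4356) + 576) = 1/((-297 + 579348) + 576) = 1/(579051 + 576) = 1/579627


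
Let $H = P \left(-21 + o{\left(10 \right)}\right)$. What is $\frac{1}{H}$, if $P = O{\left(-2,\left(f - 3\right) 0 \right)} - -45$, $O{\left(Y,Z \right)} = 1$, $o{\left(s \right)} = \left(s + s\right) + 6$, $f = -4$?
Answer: $\frac{1}{230} \approx 0.0043478$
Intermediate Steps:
$o{\left(s \right)} = 6 + 2 s$ ($o{\left(s \right)} = 2 s + 6 = 6 + 2 s$)
$P = 46$ ($P = 1 - -45 = 1 + 45 = 46$)
$H = 230$ ($H = 46 \left(-21 + \left(6 + 2 \cdot 10\right)\right) = 46 \left(-21 + \left(6 + 20\right)\right) = 46 \left(-21 + 26\right) = 46 \cdot 5 = 230$)
$\frac{1}{H} = \frac{1}{230}$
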